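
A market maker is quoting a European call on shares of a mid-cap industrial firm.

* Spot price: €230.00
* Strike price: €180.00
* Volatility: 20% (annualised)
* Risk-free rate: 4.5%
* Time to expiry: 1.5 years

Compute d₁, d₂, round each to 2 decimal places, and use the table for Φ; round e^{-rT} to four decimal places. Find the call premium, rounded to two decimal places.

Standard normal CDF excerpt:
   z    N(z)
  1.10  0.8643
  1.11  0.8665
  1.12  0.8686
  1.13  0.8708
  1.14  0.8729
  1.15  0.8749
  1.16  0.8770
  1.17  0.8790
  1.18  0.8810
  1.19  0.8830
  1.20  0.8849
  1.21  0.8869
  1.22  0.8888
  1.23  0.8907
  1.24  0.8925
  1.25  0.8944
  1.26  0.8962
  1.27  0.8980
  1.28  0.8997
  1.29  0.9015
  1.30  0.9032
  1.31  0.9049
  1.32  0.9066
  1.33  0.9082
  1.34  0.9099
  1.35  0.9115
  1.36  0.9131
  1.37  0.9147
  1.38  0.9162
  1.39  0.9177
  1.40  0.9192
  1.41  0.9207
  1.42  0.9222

T = 1.5;  σ√T = 0.2449
d₁ = [ln(230/180) + (0.045 + 0.2²/2)·1.5] / 0.2449 = [0.2451 + 0.0975] / 0.2449 = 1.3988 which rounds to 1.40
d₂ = d₁ − σ√T = 1.3988 − 0.2449 = 1.1538 which rounds to 1.15
exp(−rT) = exp(−0.045·1.5) = 0.9347
C = 230·N(1.40) − 180·0.9347·N(1.15) = 230·0.9192 − 180·0.9347·0.8749 = 211.4160 − 147.1984 = 64.2176

€64.22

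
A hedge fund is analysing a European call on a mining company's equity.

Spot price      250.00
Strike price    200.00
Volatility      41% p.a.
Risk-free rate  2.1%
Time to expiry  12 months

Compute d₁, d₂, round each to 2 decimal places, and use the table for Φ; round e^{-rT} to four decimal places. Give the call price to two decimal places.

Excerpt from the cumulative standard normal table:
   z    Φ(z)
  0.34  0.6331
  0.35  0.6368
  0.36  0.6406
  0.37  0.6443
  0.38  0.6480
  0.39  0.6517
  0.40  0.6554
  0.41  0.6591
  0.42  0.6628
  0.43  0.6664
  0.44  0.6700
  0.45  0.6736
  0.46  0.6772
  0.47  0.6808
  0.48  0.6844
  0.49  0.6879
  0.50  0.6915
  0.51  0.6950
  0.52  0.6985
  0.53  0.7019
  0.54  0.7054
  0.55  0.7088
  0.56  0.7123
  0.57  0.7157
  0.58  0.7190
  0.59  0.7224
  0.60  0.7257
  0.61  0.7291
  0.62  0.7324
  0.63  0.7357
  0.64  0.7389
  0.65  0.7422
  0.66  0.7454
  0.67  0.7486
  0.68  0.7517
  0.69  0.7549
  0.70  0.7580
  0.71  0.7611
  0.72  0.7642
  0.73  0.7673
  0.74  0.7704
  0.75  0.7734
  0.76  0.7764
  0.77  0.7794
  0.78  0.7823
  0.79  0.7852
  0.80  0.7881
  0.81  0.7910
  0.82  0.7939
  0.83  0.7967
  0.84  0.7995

σ√T = 0.41 × 1.0000 = 0.4100
d₁ = [ln(250/200) + (0.021 + 0.41²/2)·1] / 0.4100 = [0.2231 + 0.1050] / 0.4100 = 0.8005 which rounds to 0.80
d₂ = d₁ − σ√T = 0.8005 − 0.4100 = 0.3905 which rounds to 0.39
exp(−rT) = exp(−0.021·1) = 0.9792
C = 250·N(0.80) − 200·0.9792·N(0.39) = 250·0.7881 − 200·0.9792·0.6517 = 197.0250 − 127.6289 = 69.3961

69.40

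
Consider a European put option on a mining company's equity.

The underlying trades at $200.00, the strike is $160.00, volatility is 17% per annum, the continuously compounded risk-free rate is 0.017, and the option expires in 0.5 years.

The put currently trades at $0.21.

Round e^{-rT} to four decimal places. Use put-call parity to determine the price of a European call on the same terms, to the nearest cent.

$41.57

e^(−rT) = e^(−0.017·0.5) = 0.9915
Put-call parity: C − P = S − K·e^(−rT) = 200 − 160·0.9915 = 200 − 158.6400 = 41.3600
C = P + (C − P) = 0.21 + (41.3600) = 41.5700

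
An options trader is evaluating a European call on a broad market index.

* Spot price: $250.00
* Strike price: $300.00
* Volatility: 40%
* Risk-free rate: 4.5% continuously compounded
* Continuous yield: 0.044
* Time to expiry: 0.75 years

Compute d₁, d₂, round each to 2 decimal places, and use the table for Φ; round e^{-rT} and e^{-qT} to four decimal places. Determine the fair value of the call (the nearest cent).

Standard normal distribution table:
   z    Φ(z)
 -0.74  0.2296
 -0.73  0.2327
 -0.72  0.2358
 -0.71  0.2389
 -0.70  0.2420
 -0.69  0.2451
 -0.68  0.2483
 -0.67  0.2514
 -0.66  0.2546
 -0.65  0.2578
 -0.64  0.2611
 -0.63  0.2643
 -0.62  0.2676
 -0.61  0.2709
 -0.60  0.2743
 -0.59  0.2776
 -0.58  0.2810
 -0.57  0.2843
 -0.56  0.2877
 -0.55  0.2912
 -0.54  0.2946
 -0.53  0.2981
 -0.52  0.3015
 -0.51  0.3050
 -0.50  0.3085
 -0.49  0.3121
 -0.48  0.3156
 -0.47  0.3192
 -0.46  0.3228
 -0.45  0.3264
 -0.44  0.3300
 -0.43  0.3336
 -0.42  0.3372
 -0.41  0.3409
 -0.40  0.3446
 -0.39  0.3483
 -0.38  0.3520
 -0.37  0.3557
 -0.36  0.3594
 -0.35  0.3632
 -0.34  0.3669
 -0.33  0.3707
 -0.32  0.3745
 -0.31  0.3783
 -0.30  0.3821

$17.66

σ√T = 0.4·√0.75 = 0.3464
d₁ = [ln(250/300) + (0.045 − 0.044 + 0.4²/2)·0.75] / 0.3464 = [-0.1823 + 0.0608] / 0.3464 = -0.3509 → -0.35
d₂ = d₁ − σ√T = -0.3509 − 0.3464 = -0.6974 → -0.70
exp(−qT) = exp(−0.044·0.75) = 0.9675;  exp(−rT) = exp(−0.045·0.75) = 0.9668
C = 250·0.9675·N(-0.35) − 300·0.9668·N(-0.70) = 250·0.9675·0.3632 − 300·0.9668·0.2420 = 87.8490 − 70.1897 = 17.6593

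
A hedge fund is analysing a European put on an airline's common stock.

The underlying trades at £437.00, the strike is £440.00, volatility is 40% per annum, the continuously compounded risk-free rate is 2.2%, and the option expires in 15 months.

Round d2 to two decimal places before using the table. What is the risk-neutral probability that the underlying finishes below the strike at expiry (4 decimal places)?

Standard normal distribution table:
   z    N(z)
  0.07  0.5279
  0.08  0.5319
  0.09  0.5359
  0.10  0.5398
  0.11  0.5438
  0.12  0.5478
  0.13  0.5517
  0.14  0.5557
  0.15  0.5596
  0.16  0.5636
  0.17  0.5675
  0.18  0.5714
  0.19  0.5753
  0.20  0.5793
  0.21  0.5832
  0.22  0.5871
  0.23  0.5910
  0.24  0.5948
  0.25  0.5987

σ√T = 0.4 × 1.1180 = 0.4472
d₁ = [ln(437/440) + (0.022 + 0.4²/2)·1.25] / 0.4472 = [-0.0068 + 0.1275] / 0.4472 = 0.2698 → 0.27
d₂ = d₁ − σ√T = 0.2698 − 0.4472 = -0.1774 → -0.18
Pr(exercise) under Q = N(−d₂) = N(0.18) = 0.5714

0.5714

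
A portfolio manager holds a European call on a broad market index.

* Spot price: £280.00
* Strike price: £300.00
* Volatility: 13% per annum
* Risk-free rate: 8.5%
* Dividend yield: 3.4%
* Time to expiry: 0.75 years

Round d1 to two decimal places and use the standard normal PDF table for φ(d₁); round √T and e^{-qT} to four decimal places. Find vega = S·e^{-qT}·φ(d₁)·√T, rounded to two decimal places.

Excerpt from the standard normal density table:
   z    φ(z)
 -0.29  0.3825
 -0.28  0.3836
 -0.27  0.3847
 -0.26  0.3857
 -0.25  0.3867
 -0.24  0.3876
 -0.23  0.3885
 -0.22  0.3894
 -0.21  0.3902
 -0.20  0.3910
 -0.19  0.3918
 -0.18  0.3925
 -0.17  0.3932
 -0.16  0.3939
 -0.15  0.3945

σ√T = 0.13 × 0.8660 = 0.1126
ln(S/K) + (r − q + σ²/2)T = ln(280/300) + (0.085 − 0.034 + 0.13²/2)·0.75 = -0.0690 + 0.0446 = -0.0244
d₁ = -0.0244 / 0.1126 = -0.2168 which rounds to -0.22
√T = √0.75 = 0.8660
φ(d₁) = φ(-0.22) = 0.3894
exp(−qT) = exp(−0.034·0.75) = 0.9748
vega = S·exp(−qT)·φ(d₁)·√T = 280·0.9748·0.3894·0.8660 = 92.0423
(The put has the same vega.)

92.04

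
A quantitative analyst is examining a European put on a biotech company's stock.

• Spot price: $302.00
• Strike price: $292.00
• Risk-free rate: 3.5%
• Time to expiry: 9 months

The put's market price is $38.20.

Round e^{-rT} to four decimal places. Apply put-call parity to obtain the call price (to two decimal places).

e^(−rT) = e^(−0.035·0.75) = 0.9741
Put-call parity: C − P = S − K·e^(−rT) = 302 − 292·0.9741 = 302 − 284.4372 = 17.5628
C = P + (C − P) = 38.20 + (17.5628) = 55.7628

$55.76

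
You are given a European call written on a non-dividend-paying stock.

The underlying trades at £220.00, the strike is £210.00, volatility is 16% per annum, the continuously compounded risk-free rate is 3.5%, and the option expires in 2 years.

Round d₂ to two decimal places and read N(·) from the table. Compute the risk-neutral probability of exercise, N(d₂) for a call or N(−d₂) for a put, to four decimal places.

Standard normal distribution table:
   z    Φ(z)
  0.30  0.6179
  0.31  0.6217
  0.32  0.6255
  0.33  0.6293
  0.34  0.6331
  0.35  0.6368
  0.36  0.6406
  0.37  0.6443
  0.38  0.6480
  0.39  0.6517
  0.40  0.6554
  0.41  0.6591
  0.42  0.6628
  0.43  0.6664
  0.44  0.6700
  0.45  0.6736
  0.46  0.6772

σ√T = 0.16·√2 = 0.2263
d₁ = [ln(220/210) + (0.035 + 0.16²/2)·2] / 0.2263 = [0.0465 + 0.0956] / 0.2263 = 0.6281 ≈ 0.63
d₂ = d₁ − σ√T = 0.6281 − 0.2263 = 0.4018 ≈ 0.40
Pr(exercise) under Q = N(d₂) = 0.6554

0.6554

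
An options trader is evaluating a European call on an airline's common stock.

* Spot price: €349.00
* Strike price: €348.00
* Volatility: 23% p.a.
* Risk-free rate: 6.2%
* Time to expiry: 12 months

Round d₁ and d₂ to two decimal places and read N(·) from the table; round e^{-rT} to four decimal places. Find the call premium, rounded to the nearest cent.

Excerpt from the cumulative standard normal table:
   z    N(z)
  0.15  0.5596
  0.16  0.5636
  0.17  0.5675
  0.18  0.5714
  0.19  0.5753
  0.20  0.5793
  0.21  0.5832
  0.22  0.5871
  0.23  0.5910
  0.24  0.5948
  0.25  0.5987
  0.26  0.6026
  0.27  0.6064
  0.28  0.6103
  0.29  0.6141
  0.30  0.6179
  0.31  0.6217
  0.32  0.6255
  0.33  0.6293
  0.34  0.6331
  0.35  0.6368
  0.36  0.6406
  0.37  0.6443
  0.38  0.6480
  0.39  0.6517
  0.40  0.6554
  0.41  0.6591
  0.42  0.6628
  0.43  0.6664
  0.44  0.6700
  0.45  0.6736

σ√T = 0.23 × 1.0000 = 0.2300
d₁ = [ln(349/348) + (0.062 + ½·0.23²)·1] / (σ√T) = (0.0029 + 0.0885) / 0.2300 = 0.3970 which rounds to 0.40
d₂ = 0.3970 − 0.2300 = 0.1670 which rounds to 0.17
e^(−rT) = e^(−0.062·1) = 0.9399
C = 349·N(0.40) − 348·0.9399·N(0.17) = 349·0.6554 − 348·0.9399·0.5675 = 228.7346 − 185.6209 = 43.1137

€43.11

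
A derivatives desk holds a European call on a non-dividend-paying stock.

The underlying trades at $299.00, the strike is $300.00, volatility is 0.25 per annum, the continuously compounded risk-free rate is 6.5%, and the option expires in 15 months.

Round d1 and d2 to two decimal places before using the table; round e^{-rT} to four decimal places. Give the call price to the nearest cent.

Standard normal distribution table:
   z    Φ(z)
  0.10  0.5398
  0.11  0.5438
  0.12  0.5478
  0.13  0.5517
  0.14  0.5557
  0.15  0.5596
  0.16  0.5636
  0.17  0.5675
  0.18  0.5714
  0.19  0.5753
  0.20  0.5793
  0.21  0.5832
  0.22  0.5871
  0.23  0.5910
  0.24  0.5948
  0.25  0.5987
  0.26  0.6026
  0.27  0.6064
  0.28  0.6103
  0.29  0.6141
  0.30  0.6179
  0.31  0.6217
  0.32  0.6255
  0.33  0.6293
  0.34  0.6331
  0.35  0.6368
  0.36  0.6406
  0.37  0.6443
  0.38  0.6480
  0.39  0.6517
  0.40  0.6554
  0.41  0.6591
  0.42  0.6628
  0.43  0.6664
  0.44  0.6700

$44.47

σ√T = 0.25 × 1.1180 = 0.2795
d₁ = [ln(299/300) + (0.065 + 0.25²/2)·1.25] / 0.2795 = [-0.0033 + 0.1203] / 0.2795 = 0.4185 ⇒ 0.42
d₂ = d₁ − σ√T = 0.4185 − 0.2795 = 0.1390 ⇒ 0.14
e^(−rT) = e^(−0.065·1.25) = 0.9220
C = 299·N(0.42) − 300·0.9220·N(0.14) = 299·0.6628 − 300·0.9220·0.5557 = 198.1772 − 153.7066 = 44.4706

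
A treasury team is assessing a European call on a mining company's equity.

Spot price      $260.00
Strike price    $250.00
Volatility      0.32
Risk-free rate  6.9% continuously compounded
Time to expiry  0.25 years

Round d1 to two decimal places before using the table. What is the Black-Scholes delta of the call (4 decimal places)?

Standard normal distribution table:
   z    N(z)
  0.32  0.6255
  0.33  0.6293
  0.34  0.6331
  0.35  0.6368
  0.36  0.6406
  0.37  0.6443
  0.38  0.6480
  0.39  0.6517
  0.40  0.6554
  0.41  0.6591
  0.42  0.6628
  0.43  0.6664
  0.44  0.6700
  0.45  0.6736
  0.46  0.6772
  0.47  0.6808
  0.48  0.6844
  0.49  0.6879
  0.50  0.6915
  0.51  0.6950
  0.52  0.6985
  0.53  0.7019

σ√T = 0.32 × 0.5000 = 0.1600
d₁ = [ln(260/250) + (0.069 + 0.32²/2)·0.25] / 0.1600 = [0.0392 + 0.0301] / 0.1600 = 0.4329 → 0.43
N(d₁) = N(0.43) = 0.6664
Δ_call = N(d₁) = 0.6664

0.6664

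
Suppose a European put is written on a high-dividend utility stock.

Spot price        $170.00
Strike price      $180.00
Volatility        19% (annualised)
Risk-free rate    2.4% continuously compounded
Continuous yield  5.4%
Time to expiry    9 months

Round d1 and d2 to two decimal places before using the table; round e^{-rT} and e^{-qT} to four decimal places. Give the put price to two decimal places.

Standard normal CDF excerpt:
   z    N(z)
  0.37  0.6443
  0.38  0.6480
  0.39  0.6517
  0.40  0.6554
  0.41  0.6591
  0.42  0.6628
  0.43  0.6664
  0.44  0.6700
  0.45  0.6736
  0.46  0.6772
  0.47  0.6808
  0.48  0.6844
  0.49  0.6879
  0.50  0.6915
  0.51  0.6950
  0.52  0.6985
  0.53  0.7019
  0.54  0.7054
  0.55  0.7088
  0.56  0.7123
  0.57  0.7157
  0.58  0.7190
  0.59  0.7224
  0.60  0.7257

T = 0.75;  σ√T = 0.1645
d₁ = [ln(170/180) + (0.024 − 0.054 + 0.19²/2)·0.75] / 0.1645 = [-0.0572 − 0.0090] / 0.1645 = -0.4018 → -0.40
d₂ = d₁ − σ√T = -0.4018 − 0.1645 = -0.5664 → -0.57
e^(−qT) = e^(−0.054·0.75) = 0.9603;  e^(−rT) = e^(−0.024·0.75) = 0.9822
P = 180·0.9822·N(0.57) − 170·0.9603·N(0.40) = 180·0.9822·0.7157 − 170·0.9603·0.6554 = 126.5329 − 106.9947 = 19.5382

$19.54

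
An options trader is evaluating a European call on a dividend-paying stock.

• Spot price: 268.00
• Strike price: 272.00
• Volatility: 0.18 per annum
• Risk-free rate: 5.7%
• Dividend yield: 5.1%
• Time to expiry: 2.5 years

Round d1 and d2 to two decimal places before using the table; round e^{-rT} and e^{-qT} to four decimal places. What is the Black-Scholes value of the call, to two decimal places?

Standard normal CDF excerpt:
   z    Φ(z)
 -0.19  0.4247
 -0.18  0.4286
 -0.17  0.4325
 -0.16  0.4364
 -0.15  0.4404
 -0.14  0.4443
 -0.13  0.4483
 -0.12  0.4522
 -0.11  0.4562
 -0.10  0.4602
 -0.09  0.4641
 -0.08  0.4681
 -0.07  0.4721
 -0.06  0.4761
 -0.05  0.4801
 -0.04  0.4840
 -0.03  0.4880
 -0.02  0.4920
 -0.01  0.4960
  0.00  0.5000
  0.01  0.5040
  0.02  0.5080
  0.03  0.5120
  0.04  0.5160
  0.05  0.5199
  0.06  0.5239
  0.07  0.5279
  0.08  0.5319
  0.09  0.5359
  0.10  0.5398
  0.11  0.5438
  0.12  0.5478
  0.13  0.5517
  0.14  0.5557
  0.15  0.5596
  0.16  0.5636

26.30

σ√T = 0.18 × 1.5811 = 0.2846
d₁ = [ln(268/272) + (0.057 − 0.051 + 0.18²/2)·2.5] / 0.2846 = [-0.0148 + 0.0555] / 0.2846 = 0.1430 ⇒ 0.14
d₂ = d₁ − σ√T = 0.1430 − 0.2846 = -0.1417 ⇒ -0.14
exp(−qT) = exp(−0.051·2.5) = 0.8803;  exp(−rT) = exp(−0.057·2.5) = 0.8672
C = 268·0.8803·N(0.14) − 272·0.8672·N(-0.14) = 268·0.8803·0.5557 − 272·0.8672·0.4443 = 131.1010 − 104.8008 = 26.3002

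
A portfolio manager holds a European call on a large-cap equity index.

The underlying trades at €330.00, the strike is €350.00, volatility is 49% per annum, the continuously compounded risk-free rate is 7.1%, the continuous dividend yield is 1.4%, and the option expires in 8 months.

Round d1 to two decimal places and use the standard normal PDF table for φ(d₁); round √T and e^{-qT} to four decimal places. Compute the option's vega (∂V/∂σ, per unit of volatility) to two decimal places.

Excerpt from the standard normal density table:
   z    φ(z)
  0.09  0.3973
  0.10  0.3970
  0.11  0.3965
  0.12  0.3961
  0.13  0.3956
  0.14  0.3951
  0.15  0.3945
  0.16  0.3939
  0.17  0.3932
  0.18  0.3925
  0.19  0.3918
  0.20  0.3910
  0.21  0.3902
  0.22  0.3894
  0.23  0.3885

T = 0.6667;  σ√T = 0.4001
ln(S/K) + (r − q + σ²/2)T = ln(330/350) + (0.071 − 0.014 + 0.49²/2)·0.6667 = -0.0588 + 0.1180 = 0.0592
d₁ = 0.0592 / 0.4001 = 0.1480 ≈ 0.15
√T = √0.6667 = 0.8165
φ(d₁) = φ(0.15) = 0.3945
e^(−qT) = e^(−0.014·0.6667) = 0.9907
vega = S·e^(−qT)·φ(d₁)·√T = 330·0.9907·0.3945·0.8165 = 105.3075

105.31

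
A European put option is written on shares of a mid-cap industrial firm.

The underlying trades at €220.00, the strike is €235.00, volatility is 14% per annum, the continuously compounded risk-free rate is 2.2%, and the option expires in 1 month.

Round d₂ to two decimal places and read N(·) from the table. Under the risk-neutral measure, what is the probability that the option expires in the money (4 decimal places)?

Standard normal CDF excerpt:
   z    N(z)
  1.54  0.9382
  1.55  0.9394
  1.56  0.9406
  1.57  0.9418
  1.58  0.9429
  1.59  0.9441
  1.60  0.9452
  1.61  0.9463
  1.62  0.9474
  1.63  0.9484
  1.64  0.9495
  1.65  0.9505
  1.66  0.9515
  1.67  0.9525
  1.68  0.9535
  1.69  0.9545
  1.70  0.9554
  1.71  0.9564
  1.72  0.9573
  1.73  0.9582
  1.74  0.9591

σ√T = 0.14 × 0.2887 = 0.0404
d₁ = [ln(220/235) + (0.022 + 0.14²/2)·0.08333] / 0.0404 = [-0.0660 + 0.0027] / 0.0404 = -1.5665 → -1.57
d₂ = d₁ − σ√T = -1.5665 − 0.0404 = -1.6069 → -1.61
Pr(exercise) under Q = N(−d₂) = N(1.61) = 0.9463

0.9463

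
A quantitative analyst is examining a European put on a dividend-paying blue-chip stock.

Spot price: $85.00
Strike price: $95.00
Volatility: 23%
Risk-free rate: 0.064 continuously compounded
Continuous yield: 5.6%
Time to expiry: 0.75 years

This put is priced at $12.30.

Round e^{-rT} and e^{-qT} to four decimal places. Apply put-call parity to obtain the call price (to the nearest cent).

$3.26

e^(−qT) = e^(−0.056·0.75) = 0.9589;  e^(−rT) = e^(−0.064·0.75) = 0.9531
Put-call parity: C − P = S·e^(−qT) − K·e^(−rT) = 85·0.9589 − 95·0.9531 = 81.5065 − 90.5445 = -9.0380
C = P + (C − P) = 12.30 + (-9.0380) = 3.2620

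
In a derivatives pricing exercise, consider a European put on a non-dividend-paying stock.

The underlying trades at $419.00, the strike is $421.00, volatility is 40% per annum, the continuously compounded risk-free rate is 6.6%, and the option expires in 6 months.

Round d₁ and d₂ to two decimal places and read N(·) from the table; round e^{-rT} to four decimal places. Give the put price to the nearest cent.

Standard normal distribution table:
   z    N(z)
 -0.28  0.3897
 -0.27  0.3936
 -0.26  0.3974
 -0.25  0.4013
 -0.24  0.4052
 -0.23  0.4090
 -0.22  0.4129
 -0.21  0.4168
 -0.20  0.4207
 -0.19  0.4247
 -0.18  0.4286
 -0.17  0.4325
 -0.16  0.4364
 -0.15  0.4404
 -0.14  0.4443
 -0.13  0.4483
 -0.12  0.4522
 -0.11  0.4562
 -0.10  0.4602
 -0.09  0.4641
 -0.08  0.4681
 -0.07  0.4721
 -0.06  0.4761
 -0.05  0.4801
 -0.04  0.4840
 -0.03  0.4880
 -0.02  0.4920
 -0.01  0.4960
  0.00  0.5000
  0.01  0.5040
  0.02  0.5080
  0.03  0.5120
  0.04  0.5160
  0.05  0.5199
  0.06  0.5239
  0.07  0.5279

$40.40

σ√T = 0.4 × 0.7071 = 0.2828
d₁ = [ln(419/421) + (0.066 + ½·0.4²)·0.5] / (σ√T) = (-0.0048 + 0.0730) / 0.2828 = 0.2413 ⇒ 0.24
d₂ = 0.2413 − 0.2828 = -0.0416 ⇒ -0.04
exp(−rT) = exp(−0.066·0.5) = 0.9675
N(−d₂) = N(0.04) = 0.5160;  N(−d₁) = N(-0.24) = 0.4052
P = 421·0.9675·0.5160 − 419·0.4052 = 210.1758 − 169.7788 = 40.3970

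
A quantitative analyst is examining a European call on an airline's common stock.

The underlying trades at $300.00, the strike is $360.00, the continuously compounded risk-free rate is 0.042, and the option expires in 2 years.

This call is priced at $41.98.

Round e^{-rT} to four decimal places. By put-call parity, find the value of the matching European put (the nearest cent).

$72.96

exp(−rT) = exp(−0.042·2) = 0.9194
Put-call parity: C − P = S − K·e^(−rT) = 300 − 360·0.9194 = 300 − 330.9840 = -30.9840
P = C − (C − P) = 41.98 − (-30.9840) = 72.9640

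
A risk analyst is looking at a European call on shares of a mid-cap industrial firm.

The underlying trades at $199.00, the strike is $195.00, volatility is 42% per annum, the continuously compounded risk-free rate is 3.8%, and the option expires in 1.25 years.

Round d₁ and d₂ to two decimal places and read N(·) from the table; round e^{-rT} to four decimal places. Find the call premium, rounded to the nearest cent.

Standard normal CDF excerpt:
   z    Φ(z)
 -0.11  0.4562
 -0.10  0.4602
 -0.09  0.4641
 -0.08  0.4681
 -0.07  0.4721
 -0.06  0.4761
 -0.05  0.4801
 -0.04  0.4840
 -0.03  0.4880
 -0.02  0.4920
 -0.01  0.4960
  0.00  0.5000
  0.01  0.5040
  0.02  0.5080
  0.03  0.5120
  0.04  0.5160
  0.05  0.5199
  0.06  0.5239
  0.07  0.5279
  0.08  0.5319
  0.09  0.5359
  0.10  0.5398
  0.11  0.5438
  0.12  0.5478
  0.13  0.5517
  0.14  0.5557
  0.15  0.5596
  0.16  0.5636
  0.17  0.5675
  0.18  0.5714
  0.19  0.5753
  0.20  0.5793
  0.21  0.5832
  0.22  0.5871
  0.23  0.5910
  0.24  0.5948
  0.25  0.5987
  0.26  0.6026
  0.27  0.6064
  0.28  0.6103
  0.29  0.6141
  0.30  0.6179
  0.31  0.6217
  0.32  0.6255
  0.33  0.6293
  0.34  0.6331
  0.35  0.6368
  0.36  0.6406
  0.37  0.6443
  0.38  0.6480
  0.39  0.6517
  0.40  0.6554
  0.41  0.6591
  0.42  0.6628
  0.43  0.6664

$42.65

σ√T = 0.42·√1.25 = 0.4696
ln(S/K) + (r + σ²/2)T = ln(199/195) + (0.038 + 0.42²/2)·1.25 = 0.0203 + 0.1577 = 0.1781
d₁ = 0.1781 / 0.4696 = 0.3792 ≈ 0.38
d₂ = d₁ − σ√T = 0.3792 − 0.4696 = -0.0904 ≈ -0.09
e^(−rT) = e^(−0.038·1.25) = 0.9536
N(d₁) = N(0.38) = 0.6480;  N(d₂) = N(-0.09) = 0.4641
C = 199·0.6480 − 195·0.9536·0.4641 = 128.9520 − 86.3003 = 42.6517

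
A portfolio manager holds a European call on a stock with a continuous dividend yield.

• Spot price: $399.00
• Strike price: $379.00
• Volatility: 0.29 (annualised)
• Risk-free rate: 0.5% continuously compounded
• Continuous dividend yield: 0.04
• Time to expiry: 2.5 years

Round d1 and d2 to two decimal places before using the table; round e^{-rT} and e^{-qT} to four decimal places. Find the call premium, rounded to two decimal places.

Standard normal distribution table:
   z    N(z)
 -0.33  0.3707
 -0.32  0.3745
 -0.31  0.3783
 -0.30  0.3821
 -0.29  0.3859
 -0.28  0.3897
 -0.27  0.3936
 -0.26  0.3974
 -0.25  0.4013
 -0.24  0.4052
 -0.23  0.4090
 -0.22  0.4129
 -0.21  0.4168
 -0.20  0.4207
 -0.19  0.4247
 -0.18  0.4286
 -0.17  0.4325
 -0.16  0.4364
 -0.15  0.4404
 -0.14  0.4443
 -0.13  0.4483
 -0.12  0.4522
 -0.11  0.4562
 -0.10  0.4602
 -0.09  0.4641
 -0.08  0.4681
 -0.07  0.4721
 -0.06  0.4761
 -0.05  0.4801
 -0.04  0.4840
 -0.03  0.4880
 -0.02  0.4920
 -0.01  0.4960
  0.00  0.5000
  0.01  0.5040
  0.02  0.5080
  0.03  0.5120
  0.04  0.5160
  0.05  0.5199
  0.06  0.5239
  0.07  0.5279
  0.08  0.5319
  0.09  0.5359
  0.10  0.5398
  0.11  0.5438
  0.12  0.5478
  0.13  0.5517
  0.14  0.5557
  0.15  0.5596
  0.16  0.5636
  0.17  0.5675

$60.43

σ√T = 0.29 × 1.5811 = 0.4585
d₁ = [ln(399/379) + (0.005 − 0.04 + 0.29²/2)·2.5] / 0.4585 = [0.0514 + 0.0176] / 0.4585 = 0.1506 ≈ 0.15
d₂ = d₁ − σ√T = 0.1506 − 0.4585 = -0.3079 ≈ -0.31
exp(−qT) = exp(−0.04·2.5) = 0.9048;  exp(−rT) = exp(−0.005·2.5) = 0.9876
N(d₁) = N(0.15) = 0.5596;  N(d₂) = N(-0.31) = 0.3783
C = 399·0.9048·0.5596 − 379·0.9876·0.3783 = 202.0241 − 141.5978 = 60.4263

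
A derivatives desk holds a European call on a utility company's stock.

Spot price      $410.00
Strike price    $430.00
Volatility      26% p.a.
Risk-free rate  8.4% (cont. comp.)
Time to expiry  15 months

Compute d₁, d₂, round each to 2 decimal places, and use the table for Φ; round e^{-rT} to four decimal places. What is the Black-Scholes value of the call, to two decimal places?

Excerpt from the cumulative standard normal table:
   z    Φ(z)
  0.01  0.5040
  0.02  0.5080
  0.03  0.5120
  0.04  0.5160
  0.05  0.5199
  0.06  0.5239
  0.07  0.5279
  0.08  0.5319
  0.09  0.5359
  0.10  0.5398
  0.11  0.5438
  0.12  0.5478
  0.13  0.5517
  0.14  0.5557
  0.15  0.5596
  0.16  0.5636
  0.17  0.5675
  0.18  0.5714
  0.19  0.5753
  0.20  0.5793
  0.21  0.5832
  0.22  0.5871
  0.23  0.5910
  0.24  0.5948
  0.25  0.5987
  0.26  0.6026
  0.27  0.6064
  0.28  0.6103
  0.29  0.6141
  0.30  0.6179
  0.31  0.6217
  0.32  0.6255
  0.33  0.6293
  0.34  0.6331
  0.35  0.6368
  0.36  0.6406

$58.30

σ√T = 0.26 × 1.1180 = 0.2907
d₁ = [ln(410/430) + (0.084 + 0.26²/2)·1.25] / 0.2907 = [-0.0476 + 0.1473] / 0.2907 = 0.3427 ⇒ 0.34
d₂ = d₁ − σ√T = 0.3427 − 0.2907 = 0.0520 ⇒ 0.05
e^(−rT) = e^(−0.084·1.25) = 0.9003
C = 410·N(0.34) − 430·0.9003·N(0.05) = 410·0.6331 − 430·0.9003·0.5199 = 259.5710 − 201.2684 = 58.3026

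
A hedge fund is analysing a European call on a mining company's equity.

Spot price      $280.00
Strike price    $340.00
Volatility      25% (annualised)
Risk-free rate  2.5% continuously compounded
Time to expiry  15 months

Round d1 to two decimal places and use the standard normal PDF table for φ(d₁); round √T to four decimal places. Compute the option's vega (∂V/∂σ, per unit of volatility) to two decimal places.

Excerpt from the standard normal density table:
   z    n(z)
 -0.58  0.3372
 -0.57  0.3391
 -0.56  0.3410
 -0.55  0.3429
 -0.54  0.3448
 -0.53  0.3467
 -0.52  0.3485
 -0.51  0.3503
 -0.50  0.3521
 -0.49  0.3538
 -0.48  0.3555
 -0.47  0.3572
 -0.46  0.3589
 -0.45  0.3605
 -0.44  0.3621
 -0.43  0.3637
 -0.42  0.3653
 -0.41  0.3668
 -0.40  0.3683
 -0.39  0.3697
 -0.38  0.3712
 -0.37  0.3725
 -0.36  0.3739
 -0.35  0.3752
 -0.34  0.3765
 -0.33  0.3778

113.35

σ√T = 0.25·√1.25 = 0.2795
ln(S/K) + (r + σ²/2)T = ln(280/340) + (0.025 + 0.25²/2)·1.25 = -0.1942 + 0.0703 = -0.1238
d₁ = -0.1238 / 0.2795 = -0.4431 which rounds to -0.44
√T = √1.25 = 1.1180
φ(d₁) = φ(-0.44) = 0.3621
vega = S·φ(d₁)·√T = 280·0.3621·1.1180 = 113.3518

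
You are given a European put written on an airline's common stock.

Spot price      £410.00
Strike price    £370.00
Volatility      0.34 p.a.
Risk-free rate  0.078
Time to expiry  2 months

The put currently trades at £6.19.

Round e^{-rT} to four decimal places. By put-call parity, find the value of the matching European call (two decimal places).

£50.96

e^(−rT) = e^(−0.078·0.1667) = 0.9871
Put-call parity: C − P = S − K·e^(−rT) = 410 − 370·0.9871 = 410 − 365.2270 = 44.7730
C = P + (C − P) = 6.19 + (44.7730) = 50.9630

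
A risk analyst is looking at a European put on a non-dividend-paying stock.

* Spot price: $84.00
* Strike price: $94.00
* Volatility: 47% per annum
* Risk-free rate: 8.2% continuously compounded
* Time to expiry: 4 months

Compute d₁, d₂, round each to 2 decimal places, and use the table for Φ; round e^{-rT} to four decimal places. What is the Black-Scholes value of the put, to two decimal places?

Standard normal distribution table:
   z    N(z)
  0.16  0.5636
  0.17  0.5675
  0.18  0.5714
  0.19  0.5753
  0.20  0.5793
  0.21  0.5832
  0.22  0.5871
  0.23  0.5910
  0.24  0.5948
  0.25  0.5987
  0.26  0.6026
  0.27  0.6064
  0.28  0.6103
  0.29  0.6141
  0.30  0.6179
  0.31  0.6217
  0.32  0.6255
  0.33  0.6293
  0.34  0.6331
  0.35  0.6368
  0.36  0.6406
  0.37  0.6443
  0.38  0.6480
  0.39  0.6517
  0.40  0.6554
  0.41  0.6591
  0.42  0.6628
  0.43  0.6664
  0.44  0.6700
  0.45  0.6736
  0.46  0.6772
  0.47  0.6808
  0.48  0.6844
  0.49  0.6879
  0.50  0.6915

$13.61

T = 0.3333;  σ√T = 0.2714
ln(S/K) + (r + σ²/2)T = ln(84/94) + (0.082 + 0.47²/2)·0.3333 = -0.1125 + 0.0641 = -0.0483
d₁ = -0.0483 / 0.2714 = -0.1781 which rounds to -0.18
d₂ = d₁ − σ√T = -0.1781 − 0.2714 = -0.4495 which rounds to -0.45
exp(−rT) = exp(−0.082·0.3333) = 0.9730
N(−d₂) = N(0.45) = 0.6736;  N(−d₁) = N(0.18) = 0.5714
P = 94·0.9730·0.6736 − 84·0.5714 = 61.6088 − 47.9976 = 13.6112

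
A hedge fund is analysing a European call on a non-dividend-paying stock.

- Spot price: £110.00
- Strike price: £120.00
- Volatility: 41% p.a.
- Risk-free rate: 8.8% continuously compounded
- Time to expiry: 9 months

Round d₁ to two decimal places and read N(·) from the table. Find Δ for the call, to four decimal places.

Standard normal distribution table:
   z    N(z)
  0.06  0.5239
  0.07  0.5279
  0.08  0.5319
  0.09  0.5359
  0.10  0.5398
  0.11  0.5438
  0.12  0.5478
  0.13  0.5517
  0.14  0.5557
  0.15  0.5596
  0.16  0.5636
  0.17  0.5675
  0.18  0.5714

T = 0.75;  σ√T = 0.3551
d₁ = [ln(110/120) + (0.088 + 0.41²/2)·0.75] / 0.3551 = [-0.0870 + 0.1290] / 0.3551 = 0.1184 which rounds to 0.12
N(d₁) = N(0.12) = 0.5478
Δ_call = N(d₁) = 0.5478

0.5478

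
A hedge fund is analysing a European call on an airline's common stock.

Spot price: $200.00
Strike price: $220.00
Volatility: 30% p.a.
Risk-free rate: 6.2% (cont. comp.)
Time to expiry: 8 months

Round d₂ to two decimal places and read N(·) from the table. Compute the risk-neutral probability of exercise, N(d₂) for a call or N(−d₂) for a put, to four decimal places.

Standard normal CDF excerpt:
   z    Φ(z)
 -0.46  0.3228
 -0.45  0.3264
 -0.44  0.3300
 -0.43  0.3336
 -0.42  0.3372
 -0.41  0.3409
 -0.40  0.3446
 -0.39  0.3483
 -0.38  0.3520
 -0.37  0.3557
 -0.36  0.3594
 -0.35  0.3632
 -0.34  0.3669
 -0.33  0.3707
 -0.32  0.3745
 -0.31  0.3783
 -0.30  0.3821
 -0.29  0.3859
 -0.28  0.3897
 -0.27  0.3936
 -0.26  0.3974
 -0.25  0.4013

0.3669

σ√T = 0.3·√0.6667 = 0.2449
d₁ = [ln(200/220) + (0.062 + ½·0.3²)·0.6667] / (σ√T) = (-0.0953 + 0.0713) / 0.2449 = -0.0979 ≈ -0.10
d₂ = -0.0979 − 0.2449 = -0.3428 ≈ -0.34
Pr(exercise) under Q = N(d₂) = 0.3669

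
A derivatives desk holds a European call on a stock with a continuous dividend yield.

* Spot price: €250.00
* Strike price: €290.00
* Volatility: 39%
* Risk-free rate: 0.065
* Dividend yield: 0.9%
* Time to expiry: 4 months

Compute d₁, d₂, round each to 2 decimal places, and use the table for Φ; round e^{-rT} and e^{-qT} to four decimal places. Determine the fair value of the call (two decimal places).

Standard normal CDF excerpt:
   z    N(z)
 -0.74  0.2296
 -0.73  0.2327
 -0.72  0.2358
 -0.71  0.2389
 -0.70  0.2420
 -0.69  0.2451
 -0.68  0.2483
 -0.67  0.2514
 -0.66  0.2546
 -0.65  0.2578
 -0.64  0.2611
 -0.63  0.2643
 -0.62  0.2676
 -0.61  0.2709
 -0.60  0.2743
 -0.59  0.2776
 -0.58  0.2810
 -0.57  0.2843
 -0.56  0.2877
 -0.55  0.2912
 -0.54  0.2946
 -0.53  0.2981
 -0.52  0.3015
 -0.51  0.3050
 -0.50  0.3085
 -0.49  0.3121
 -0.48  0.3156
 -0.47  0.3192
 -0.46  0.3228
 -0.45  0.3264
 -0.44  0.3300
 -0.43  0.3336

σ√T = 0.39 × 0.5774 = 0.2252
d₁ = [ln(250/290) + (0.065 − 0.009 + ½·0.39²)·0.3333] / (σ√T) = (-0.1484 + 0.0440) / 0.2252 = -0.4637 ≈ -0.46
d₂ = -0.4637 − 0.2252 = -0.6888 ≈ -0.69
e^(−qT) = e^(−0.009·0.3333) = 0.9970;  e^(−rT) = e^(−0.065·0.3333) = 0.9786
N(d₁) = N(-0.46) = 0.3228;  N(d₂) = N(-0.69) = 0.2451
C = 250·0.9970·0.3228 − 290·0.9786·0.2451 = 80.4579 − 69.5579 = 10.9000

€10.90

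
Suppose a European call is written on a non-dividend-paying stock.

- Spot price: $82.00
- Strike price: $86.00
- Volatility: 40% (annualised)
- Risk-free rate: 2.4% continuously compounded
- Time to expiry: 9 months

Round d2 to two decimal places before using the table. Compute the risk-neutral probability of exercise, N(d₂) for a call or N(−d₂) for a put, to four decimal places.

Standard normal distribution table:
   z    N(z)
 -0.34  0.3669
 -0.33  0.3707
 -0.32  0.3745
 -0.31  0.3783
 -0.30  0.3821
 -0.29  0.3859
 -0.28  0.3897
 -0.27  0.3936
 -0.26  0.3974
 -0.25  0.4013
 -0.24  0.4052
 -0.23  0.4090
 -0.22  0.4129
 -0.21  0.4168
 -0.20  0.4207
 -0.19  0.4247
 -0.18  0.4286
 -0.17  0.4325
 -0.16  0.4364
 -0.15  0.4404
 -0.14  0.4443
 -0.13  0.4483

T = 0.75;  σ√T = 0.3464
d₁ = [ln(82/86) + (0.024 + ½·0.4²)·0.75] / (σ√T) = (-0.0476 + 0.0780) / 0.3464 = 0.0877 ≈ 0.09
d₂ = 0.0877 − 0.3464 = -0.2587 ≈ -0.26
Pr(exercise) under Q = N(d₂) = 0.3974

0.3974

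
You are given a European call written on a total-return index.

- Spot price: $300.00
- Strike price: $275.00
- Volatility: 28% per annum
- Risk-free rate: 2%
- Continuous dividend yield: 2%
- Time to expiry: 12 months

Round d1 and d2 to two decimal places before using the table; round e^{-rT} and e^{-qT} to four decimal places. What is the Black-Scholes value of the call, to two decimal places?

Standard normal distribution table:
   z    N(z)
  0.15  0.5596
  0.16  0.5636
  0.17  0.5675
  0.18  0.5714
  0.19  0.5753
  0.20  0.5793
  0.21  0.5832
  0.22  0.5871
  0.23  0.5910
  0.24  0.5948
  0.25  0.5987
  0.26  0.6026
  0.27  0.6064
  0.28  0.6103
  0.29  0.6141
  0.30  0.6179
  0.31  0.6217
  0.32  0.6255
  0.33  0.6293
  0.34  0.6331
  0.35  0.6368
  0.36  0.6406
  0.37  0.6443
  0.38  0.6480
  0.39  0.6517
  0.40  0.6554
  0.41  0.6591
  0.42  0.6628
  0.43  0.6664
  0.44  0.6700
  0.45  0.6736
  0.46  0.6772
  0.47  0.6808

σ√T = 0.28 × 1.0000 = 0.2800
d₁ = [ln(300/275) + (0.02 − 0.02 + 0.28²/2)·1] / 0.2800 = [0.0870 + 0.0392] / 0.2800 = 0.4508 which rounds to 0.45
d₂ = d₁ − σ√T = 0.4508 − 0.2800 = 0.1708 which rounds to 0.17
e^(−qT) = e^(−0.02·1) = 0.9802;  e^(−rT) = e^(−0.02·1) = 0.9802
C = 300·0.9802·N(0.45) − 275·0.9802·N(0.17) = 300·0.9802·0.6736 − 275·0.9802·0.5675 = 198.0788 − 152.9725 = 45.1064

$45.11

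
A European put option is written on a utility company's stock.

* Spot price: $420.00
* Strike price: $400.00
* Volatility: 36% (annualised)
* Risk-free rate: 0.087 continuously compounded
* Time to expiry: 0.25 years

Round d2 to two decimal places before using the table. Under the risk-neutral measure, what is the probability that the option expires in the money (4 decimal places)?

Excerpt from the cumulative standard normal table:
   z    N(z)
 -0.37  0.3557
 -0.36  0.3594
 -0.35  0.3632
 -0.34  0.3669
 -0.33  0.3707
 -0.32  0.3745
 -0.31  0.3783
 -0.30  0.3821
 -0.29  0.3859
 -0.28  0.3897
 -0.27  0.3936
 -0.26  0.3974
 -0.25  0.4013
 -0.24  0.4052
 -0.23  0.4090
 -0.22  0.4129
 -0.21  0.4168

σ√T = 0.36·√0.25 = 0.1800
d₁ = [ln(420/400) + (0.087 + 0.36²/2)·0.25] / 0.1800 = [0.0488 + 0.0379] / 0.1800 = 0.4819 ⇒ 0.48
d₂ = d₁ − σ√T = 0.4819 − 0.1800 = 0.3019 ⇒ 0.30
Risk-neutral Pr[S_T < K] = N(−d₂) = N(-0.30) = 0.3821

0.3821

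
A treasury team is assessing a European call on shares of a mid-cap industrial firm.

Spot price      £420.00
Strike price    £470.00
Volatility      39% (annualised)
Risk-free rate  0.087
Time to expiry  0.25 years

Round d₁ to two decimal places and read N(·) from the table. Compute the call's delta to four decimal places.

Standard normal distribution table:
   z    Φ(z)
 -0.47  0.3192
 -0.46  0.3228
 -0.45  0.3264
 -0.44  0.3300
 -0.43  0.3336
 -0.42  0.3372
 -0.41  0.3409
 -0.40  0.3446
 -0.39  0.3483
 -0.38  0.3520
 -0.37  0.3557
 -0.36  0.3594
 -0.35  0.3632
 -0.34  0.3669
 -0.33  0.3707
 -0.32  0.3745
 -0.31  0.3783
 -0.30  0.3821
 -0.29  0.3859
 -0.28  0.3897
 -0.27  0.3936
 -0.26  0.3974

0.3557

σ√T = 0.39·√0.25 = 0.1950
d₁ = [ln(420/470) + (0.087 + 0.39²/2)·0.25] / 0.1950 = [-0.1125 + 0.0408] / 0.1950 = -0.3678 ⇒ -0.37
N(d₁) = N(-0.37) = 0.3557
Δ_call = N(d₁) = 0.3557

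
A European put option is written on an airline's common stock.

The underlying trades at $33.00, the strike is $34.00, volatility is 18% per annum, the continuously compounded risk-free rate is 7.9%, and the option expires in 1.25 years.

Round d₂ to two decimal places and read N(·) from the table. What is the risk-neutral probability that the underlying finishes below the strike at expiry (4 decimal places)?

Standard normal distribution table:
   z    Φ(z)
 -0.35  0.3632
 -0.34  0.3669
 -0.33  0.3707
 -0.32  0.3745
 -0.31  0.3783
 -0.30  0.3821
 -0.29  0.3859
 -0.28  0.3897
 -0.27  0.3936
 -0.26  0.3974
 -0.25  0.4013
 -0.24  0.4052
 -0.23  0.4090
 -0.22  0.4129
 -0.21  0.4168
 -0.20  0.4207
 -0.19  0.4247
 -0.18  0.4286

0.4052

T = 1.25;  σ√T = 0.2012
ln(S/K) + (r + σ²/2)T = ln(33/34) + (0.079 + 0.18²/2)·1.25 = -0.0299 + 0.1190 = 0.0891
d₁ = 0.0891 / 0.2012 = 0.4430 which rounds to 0.44
d₂ = d₁ − σ√T = 0.4430 − 0.2012 = 0.2417 which rounds to 0.24
Pr(exercise) under Q = N(−d₂) = N(-0.24) = 0.4052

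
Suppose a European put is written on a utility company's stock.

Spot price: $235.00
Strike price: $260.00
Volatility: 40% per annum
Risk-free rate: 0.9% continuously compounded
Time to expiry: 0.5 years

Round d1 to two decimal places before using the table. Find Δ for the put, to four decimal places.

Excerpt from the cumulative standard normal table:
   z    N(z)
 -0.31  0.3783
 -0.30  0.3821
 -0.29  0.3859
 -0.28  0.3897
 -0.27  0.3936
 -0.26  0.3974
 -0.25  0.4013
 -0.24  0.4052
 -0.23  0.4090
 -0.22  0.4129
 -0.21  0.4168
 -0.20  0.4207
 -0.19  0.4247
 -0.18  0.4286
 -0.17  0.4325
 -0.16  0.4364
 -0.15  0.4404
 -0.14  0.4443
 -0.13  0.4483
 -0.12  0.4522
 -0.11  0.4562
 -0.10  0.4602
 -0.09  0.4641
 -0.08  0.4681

-0.5793

T = 0.5;  σ√T = 0.2828
ln(S/K) + (r + σ²/2)T = ln(235/260) + (0.009 + 0.4²/2)·0.5 = -0.1011 + 0.0445 = -0.0566
d₁ = -0.0566 / 0.2828 = -0.2001 → -0.20
N(d₁) = N(-0.20) = 0.4207
Δ_put = N(d₁) − 1 = 0.4207 − 1 = -0.5793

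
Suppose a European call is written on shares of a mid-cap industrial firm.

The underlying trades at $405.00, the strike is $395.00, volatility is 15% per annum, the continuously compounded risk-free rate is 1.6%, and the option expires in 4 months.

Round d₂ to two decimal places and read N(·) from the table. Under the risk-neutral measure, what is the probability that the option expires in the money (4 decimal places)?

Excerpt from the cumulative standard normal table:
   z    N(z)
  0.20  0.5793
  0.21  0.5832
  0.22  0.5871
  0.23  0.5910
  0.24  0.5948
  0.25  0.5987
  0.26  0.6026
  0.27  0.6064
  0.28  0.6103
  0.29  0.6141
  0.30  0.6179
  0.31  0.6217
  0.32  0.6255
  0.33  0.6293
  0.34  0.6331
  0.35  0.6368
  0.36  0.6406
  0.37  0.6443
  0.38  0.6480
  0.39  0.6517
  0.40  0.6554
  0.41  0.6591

σ√T = 0.15 × 0.5774 = 0.0866
d₁ = [ln(405/395) + (0.016 + 0.15²/2)·0.3333] / 0.0866 = [0.0250 + 0.0091] / 0.0866 = 0.3936 ≈ 0.39
d₂ = d₁ − σ√T = 0.3936 − 0.0866 = 0.3070 ≈ 0.31
Pr(exercise) under Q = N(d₂) = 0.6217

0.6217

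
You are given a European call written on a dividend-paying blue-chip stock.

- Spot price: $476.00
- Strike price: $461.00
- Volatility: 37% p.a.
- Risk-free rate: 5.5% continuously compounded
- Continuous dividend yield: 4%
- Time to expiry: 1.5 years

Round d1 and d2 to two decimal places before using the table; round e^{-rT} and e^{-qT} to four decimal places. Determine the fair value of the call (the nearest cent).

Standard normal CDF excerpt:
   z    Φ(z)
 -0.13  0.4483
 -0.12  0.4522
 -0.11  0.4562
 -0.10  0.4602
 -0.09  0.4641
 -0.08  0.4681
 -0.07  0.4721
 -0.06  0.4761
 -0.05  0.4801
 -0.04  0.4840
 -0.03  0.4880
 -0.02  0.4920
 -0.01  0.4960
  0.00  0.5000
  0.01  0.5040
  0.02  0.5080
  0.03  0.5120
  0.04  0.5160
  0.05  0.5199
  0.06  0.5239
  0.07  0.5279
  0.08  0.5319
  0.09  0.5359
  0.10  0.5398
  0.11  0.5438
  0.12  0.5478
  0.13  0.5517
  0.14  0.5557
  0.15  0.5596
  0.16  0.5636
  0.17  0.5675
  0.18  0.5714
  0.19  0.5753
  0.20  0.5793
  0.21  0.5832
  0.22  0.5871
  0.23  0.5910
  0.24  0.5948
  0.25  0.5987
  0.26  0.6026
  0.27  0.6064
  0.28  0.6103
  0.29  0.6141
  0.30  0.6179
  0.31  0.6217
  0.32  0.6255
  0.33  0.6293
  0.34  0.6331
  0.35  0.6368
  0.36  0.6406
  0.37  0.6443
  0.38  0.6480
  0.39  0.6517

$91.82

σ√T = 0.37 × 1.2247 = 0.4532
d₁ = [ln(476/461) + (0.055 − 0.04 + ½·0.37²)·1.5] / (σ√T) = (0.0320 + 0.1252) / 0.4532 = 0.3469 which rounds to 0.35
d₂ = 0.3469 − 0.4532 = -0.1063 which rounds to -0.11
exp(−qT) = exp(−0.04·1.5) = 0.9418;  exp(−rT) = exp(−0.055·1.5) = 0.9208
N(d₁) = N(0.35) = 0.6368;  N(d₂) = N(-0.11) = 0.4562
C = 476·0.9418·0.6368 − 461·0.9208·0.4562 = 285.4754 − 193.6518 = 91.8236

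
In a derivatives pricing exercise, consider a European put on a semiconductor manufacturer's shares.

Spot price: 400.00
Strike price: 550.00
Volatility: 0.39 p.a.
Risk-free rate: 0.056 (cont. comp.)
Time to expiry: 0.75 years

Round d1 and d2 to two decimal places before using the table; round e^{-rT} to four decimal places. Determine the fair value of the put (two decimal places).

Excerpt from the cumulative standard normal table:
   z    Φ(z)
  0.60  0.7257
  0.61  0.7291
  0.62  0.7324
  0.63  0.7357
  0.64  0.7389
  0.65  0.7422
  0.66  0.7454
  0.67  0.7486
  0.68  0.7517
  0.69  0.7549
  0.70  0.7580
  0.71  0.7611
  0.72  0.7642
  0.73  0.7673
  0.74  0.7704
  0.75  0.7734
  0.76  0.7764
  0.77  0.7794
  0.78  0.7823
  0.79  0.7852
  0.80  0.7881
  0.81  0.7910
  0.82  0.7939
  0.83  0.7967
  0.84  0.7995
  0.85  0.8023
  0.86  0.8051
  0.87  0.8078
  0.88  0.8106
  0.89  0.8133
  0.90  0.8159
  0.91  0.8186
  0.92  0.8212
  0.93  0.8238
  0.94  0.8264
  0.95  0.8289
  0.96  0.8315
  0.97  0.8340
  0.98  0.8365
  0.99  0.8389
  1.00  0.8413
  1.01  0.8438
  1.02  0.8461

T = 0.75;  σ√T = 0.3377
d₁ = [ln(400/550) + (0.056 + ½·0.39²)·0.75] / (σ√T) = (-0.3185 + 0.0990) / 0.3377 = -0.6496 ⇒ -0.65
d₂ = -0.6496 − 0.3377 = -0.9874 ⇒ -0.99
e^(−rT) = e^(−0.056·0.75) = 0.9589
N(−d₂) = N(0.99) = 0.8389;  N(−d₁) = N(0.65) = 0.7422
P = 550·0.9589·0.8389 − 400·0.7422 = 442.4317 − 296.8800 = 145.5517

145.55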